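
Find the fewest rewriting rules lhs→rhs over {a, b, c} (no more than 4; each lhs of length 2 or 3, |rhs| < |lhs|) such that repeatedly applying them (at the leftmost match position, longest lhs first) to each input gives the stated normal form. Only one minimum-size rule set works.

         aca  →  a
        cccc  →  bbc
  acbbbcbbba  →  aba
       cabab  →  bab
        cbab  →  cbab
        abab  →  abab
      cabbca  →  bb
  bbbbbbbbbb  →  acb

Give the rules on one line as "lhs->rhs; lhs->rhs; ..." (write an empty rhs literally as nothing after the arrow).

  | aca => a
  | cccc => bbc
  | acbbbcbbba => acaccbbba => accbbba => accaca => abaca => aba
  | cabab => bab

bbb->ac; ca->; cca->ba; ccc->bb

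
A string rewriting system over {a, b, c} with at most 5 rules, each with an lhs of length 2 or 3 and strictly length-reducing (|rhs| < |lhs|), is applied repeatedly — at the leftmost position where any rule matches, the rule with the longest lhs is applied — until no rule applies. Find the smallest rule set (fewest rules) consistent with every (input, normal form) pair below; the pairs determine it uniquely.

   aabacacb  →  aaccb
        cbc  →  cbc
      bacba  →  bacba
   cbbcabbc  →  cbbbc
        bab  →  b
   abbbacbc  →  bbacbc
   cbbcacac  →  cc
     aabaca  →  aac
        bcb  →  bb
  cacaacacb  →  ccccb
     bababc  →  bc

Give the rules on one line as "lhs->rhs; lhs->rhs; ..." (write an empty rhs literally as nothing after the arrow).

ab->; bca->; bcb->bb; ca->c

  | aabacacb => aacacb => aaccb
  | cbc
  | bacba
  | cbbcabbc => cbbbc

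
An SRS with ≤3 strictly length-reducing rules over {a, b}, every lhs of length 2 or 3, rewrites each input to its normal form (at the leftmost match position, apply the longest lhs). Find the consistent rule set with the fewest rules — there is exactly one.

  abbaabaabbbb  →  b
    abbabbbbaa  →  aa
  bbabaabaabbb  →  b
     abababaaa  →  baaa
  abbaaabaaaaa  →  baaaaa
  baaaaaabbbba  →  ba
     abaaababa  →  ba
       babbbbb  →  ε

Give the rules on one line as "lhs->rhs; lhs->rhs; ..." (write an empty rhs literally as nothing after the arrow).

  | abbaabaabbbb => bbaabaabbbb => aabaabbbb => abaabbbb => baabbbb => babbbb => bbbbb => bbb => b
  | abbabbbbaa => bbabbbbaa => abbbbaa => bbbbaa => bbaa => aa
  | bbabaabaabbb => abaabaabbb => baabaabbb => babaabbb => bbaabbb => aabbb => abbb => bbb => b
  | abababaaa => bababaaa => bbabaaa => abaaa => baaa

ab->b; bb->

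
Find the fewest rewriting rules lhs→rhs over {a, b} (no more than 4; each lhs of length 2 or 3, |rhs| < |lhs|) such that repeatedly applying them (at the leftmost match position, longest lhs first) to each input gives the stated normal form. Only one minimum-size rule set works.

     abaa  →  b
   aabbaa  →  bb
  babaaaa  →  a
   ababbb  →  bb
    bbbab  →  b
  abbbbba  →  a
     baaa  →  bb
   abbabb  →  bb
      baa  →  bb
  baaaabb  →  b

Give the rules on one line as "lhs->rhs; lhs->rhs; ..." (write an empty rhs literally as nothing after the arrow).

aa->b; aaa->b; ab->; bba->a

  | abaa => aa => b
  | aabbaa => bbbaa => baa => bb
  | babaaaa => baaaa => bba => a
  | ababbb => abbb => bb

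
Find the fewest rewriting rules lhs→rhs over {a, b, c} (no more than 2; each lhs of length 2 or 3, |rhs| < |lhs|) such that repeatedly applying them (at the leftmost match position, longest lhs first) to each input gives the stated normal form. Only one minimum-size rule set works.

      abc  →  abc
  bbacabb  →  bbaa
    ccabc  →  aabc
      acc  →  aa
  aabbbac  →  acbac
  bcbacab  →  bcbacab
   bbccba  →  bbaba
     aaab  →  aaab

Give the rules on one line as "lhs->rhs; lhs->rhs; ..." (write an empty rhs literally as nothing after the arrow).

  | abc
  | bbacabb => bbacc => bbaa
  | ccabc => aabc
  | acc => aa

abb->c; cc->a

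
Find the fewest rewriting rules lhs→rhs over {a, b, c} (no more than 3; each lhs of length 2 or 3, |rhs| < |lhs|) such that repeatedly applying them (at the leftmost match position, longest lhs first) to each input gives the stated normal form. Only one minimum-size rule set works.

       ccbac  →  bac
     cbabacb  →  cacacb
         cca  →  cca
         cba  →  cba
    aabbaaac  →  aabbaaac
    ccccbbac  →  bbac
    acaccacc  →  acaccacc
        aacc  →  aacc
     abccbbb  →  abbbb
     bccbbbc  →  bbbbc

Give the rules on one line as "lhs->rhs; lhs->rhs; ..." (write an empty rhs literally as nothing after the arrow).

bab->ac; ccb->b

  | ccbac => bac
  | cbabacb => cacacb
  | cca
  | cba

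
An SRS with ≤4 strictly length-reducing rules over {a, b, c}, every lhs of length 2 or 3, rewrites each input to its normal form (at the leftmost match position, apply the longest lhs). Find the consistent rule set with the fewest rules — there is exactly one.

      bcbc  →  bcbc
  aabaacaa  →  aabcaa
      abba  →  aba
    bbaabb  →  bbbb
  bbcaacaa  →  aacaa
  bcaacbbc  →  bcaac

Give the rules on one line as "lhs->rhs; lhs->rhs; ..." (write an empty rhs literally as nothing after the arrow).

abb->ab; baa->b; bbc->

  | bcbc
  | aabaacaa => aabcaa
  | abba => aba
  | bbaabb => bbbb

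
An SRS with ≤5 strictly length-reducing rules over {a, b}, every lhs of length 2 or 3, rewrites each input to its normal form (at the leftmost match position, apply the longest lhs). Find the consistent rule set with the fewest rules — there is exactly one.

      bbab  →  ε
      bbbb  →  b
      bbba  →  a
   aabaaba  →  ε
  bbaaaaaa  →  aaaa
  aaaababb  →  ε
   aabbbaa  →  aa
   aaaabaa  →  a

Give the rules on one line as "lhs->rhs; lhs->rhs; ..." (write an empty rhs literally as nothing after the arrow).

  | bbab => bbb => ε
  | bbbb => b
  | bbba => a
  | aabaaba => abaaba => baaba => aba => ba => ε

ab->b; ba->; bab->bb; bbb->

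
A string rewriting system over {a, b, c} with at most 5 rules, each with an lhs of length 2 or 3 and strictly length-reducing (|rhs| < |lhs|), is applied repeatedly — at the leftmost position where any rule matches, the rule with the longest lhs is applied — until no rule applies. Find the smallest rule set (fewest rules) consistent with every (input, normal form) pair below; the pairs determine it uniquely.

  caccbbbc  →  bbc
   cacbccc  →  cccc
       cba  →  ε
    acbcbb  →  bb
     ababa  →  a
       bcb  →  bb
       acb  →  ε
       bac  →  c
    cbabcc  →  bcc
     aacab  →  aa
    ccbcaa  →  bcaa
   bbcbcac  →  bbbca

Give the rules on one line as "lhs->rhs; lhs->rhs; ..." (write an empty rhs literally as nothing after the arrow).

  | caccbbbc => cacbbbc => cabbbc => cbbc => bbc
  | cacbccc => cabccc => cccc
  | cba => ba => ε
  | acbcbb => abcbb => cbb => bb

ab->; ac->a; ba->; cb->b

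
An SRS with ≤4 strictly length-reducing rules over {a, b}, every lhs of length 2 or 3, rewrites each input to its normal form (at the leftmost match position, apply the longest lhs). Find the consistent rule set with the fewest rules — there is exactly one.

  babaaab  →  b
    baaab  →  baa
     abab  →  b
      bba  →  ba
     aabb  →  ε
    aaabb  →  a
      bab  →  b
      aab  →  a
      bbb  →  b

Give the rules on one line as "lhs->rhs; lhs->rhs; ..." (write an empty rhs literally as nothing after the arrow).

  | babaaab => babaab => babab => babb => bb => b
  | baaab => baa
  | abab => abb => b
  | bba => ba

ab->; aba->ab; bb->b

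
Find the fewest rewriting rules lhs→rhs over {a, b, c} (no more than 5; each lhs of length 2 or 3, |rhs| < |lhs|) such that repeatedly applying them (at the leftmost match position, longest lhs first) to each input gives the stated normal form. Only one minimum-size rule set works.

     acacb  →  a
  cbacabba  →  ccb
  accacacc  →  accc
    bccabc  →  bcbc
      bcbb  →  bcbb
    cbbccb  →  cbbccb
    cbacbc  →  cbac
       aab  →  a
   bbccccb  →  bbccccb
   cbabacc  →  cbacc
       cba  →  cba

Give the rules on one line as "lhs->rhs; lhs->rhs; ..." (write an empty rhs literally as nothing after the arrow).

ab->; acb->a; bba->cb; ca->

  | acacb => acb => a
  | cbacabba => cbabba => cbba => ccb
  | accacacc => accacc => accc
  | bccabc => bcbc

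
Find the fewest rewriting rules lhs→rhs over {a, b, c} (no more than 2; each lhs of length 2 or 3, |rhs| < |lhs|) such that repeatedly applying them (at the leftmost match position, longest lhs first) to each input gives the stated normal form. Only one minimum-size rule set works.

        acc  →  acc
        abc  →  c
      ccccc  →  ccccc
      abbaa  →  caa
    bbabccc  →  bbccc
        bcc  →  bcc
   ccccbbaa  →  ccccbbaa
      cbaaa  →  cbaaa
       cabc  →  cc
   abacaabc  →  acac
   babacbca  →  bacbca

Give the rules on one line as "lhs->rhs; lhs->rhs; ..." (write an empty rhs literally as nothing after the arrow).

ab->; abb->c

  | acc
  | abc => c
  | ccccc
  | abbaa => caa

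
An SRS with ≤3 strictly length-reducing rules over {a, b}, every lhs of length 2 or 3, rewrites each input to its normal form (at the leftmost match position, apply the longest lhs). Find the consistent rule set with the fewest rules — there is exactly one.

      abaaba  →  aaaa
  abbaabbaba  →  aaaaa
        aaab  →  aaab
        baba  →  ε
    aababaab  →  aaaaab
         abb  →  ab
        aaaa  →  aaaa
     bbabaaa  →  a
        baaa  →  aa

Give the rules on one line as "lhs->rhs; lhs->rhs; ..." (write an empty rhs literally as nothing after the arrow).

aba->aa; abb->ab; ba->

  | abaaba => aaaba => aaaa
  | abbaabbaba => abaabbaba => aaabbaba => aaababa => aaaaba => aaaaa
  | aaab
  | baba => ba => ε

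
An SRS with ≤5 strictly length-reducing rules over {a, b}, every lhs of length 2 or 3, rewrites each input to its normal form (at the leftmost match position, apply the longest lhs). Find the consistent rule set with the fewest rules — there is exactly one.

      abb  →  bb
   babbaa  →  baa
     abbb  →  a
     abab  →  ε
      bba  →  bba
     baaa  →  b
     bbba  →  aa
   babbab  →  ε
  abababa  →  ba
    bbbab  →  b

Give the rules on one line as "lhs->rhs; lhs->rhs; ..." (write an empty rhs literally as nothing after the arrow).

  | abb => bb
  | babbaa => baa
  | abbb => bbb => a
  | abab => bab => ε

aaa->; ab->b; bab->; bbb->a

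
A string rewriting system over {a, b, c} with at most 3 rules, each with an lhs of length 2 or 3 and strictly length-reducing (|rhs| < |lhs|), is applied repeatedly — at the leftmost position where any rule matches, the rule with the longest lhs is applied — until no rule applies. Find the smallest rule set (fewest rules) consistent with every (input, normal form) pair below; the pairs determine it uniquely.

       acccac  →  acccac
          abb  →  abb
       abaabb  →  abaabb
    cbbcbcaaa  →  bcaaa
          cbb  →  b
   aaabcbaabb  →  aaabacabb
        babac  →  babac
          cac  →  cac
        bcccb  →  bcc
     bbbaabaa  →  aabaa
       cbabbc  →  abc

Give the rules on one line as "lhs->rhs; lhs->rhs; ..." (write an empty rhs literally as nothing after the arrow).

bbb->; cb->; cba->ac

  | acccac
  | abb
  | abaabb
  | cbbcbcaaa => bcbcaaa => bcaaa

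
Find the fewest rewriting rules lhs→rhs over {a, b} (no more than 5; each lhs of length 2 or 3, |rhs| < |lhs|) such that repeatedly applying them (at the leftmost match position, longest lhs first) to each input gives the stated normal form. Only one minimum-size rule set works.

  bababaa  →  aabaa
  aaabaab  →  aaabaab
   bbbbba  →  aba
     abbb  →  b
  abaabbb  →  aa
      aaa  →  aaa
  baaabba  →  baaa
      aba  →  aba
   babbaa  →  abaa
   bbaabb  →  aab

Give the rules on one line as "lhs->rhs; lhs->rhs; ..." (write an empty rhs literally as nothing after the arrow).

abb->; bab->a; bba->ab; bbb->ba

  | bababaa => aabaa
  | aaabaab
  | bbbbba => babba => aba
  | abbb => b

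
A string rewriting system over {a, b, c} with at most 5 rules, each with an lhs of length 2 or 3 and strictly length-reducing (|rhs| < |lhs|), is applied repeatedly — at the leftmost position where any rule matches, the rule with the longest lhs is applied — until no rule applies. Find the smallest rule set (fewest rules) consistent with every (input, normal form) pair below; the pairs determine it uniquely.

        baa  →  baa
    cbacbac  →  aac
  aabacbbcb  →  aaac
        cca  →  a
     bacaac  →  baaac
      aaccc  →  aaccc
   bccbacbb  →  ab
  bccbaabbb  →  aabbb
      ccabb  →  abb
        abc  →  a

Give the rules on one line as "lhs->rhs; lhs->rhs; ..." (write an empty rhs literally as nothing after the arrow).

bab->ac; bc->; ca->a; cb->

  | baa
  | cbacbac => acbac => aac
  | aabacbbcb => aababcb => aaaccb => aaac
  | cca => ca => a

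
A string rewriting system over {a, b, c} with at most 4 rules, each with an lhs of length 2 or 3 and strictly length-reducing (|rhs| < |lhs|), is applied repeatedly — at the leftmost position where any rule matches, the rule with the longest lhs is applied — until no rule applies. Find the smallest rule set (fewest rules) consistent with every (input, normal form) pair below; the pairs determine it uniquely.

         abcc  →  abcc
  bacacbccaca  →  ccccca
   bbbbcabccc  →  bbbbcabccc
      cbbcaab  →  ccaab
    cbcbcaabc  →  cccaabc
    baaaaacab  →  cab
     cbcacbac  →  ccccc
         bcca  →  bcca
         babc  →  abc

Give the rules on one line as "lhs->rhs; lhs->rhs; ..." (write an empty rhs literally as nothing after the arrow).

  | abcc
  | bacacbccaca => acacbccaca => cacbccaca => ccbccaca => ccccaca => ccccca
  | bbbbcabccc
  | cbbcaab => cbcaab => ccaab

ac->c; ba->a; cb->c; cba->cc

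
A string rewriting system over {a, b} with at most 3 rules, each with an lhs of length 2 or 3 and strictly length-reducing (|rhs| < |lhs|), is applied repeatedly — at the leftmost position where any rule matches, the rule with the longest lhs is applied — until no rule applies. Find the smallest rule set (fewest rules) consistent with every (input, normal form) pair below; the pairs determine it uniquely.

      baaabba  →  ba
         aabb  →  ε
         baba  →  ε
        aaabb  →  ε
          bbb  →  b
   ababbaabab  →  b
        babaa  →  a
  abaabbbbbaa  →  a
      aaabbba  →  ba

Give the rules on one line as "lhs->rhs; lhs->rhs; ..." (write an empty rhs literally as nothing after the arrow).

ab->b; bb->; bba->

  | baaabba => baabba => babba => bbba => ba
  | aabb => abb => bb => ε
  | baba => bba => ε
  | aaabb => aabb => abb => bb => ε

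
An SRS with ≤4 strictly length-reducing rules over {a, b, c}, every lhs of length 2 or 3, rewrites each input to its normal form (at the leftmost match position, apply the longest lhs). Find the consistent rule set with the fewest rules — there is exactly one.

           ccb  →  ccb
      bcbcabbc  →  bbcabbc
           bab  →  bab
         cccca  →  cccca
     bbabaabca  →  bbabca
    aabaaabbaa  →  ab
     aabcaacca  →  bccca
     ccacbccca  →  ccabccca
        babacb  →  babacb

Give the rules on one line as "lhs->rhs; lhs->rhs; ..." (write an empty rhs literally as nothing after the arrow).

aa->; baa->; cbc->bc

  | ccb
  | bcbcabbc => bbcabbc
  | bab
  | cccca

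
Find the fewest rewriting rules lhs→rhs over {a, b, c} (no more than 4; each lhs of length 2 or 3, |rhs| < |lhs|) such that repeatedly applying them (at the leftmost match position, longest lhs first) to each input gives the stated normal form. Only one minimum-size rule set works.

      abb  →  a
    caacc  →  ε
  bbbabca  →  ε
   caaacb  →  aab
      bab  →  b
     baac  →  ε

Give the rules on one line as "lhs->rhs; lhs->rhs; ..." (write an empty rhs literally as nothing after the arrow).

ac->; ba->; bb->; ca->a

  | abb => a
  | caacc => aacc => ac => ε
  | bbbabca => babca => bca => ba => ε
  | caaacb => aaacb => aab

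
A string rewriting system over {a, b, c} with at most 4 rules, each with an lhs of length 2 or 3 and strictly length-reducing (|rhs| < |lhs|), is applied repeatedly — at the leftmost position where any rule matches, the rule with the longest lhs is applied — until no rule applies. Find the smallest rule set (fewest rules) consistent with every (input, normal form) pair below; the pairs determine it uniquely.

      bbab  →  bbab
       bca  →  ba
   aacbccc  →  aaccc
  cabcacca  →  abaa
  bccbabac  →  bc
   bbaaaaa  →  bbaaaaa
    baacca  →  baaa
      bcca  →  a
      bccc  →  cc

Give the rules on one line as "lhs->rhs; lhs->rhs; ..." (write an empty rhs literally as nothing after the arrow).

  | bbab
  | bca => ba
  | aacbccc => aaccc
  | cabcacca => abcacca => abacca => abaca => abaa

bcc->c; ca->a; cba->bc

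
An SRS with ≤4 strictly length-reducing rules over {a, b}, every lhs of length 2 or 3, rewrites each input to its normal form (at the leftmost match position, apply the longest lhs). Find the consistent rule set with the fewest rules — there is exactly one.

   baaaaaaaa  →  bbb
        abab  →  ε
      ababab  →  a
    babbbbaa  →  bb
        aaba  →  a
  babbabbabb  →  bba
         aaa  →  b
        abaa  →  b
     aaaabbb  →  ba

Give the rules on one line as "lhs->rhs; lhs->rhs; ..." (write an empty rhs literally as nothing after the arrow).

  | baaaaaaaa => bbaaaaa => bbbaa => bbb
  | abab => aab => ε
  | ababab => aabab => ab => a
  | babbbbaa => babbbaa => babbaa => babaa => baaa => bb

aa->; aaa->b; aab->; ab->a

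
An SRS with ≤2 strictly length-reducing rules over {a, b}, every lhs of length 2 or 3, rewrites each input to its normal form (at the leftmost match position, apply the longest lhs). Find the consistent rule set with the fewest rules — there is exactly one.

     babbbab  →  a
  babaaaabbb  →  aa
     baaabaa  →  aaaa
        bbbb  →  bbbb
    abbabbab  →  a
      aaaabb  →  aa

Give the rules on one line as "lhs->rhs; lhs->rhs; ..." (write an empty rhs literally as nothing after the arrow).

aab->a; ba->a

  | babbbab => abbbab => abbab => abab => aab => a
  | babaaaabbb => abaaaabbb => aaaaabbb => aaaabb => aaab => aa
  | baaabaa => aaabaa => aaaa
  | bbbb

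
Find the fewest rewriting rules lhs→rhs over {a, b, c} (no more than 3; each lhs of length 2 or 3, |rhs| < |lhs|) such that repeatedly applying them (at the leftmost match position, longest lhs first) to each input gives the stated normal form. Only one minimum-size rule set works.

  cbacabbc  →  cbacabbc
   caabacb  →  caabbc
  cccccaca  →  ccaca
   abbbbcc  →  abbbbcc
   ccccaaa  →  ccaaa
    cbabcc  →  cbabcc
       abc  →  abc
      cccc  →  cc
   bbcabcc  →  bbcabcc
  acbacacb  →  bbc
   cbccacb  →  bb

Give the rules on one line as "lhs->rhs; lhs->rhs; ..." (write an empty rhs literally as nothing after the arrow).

  | cbacabbc
  | caabacb => caabbc
  | cccccaca => ccccaca => cccaca => ccaca
  | abbbbcc

acb->bc; cbc->b; ccc->cc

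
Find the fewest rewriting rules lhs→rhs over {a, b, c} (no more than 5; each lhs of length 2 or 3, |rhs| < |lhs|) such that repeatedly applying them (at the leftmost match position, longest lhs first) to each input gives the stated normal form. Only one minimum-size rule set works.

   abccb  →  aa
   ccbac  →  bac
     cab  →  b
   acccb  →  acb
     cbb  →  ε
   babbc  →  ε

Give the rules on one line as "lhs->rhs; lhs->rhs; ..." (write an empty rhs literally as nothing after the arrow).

  | abccb => abb => aa
  | ccbac => bac
  | cab => b
  | acccb => acb

baa->c; bb->a; ca->; cc->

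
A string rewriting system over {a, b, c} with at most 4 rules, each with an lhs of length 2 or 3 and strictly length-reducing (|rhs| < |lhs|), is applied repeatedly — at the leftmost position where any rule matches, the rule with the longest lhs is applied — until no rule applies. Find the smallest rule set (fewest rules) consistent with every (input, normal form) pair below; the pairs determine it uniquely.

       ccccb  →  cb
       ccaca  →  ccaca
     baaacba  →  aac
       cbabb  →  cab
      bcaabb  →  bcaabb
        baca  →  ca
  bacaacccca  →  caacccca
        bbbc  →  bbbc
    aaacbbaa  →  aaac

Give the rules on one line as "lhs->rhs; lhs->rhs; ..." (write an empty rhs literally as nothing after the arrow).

  | ccccb => cccb => ccb => cb
  | ccaca
  | baaacba => aacba => aac
  | cbabb => cab

ba->; bab->a; ccb->cb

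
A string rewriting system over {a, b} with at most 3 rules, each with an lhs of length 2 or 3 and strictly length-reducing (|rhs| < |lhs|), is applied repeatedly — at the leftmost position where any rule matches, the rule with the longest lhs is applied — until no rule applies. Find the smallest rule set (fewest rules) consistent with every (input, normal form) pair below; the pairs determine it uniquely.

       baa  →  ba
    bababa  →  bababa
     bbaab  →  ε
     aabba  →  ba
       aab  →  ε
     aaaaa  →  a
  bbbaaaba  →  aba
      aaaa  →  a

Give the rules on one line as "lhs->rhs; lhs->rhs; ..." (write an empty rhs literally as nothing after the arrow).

aa->a; aab->; bb->a

  | baa => ba
  | bababa
  | bbaab => aaab => aab => ε
  | aabba => ba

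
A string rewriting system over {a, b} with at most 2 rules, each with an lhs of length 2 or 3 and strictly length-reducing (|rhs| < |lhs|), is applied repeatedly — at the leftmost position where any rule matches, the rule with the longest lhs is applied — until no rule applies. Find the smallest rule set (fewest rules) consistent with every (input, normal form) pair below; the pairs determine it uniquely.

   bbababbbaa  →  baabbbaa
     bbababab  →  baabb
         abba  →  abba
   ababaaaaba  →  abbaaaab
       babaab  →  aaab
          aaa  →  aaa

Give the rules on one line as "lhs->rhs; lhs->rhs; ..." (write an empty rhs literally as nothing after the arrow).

aba->ab; bab->a

  | bbababbbaa => baabbbaa
  | bbababab => baabab => baabb
  | abba
  | ababaaaaba => abbaaaaba => abbaaaab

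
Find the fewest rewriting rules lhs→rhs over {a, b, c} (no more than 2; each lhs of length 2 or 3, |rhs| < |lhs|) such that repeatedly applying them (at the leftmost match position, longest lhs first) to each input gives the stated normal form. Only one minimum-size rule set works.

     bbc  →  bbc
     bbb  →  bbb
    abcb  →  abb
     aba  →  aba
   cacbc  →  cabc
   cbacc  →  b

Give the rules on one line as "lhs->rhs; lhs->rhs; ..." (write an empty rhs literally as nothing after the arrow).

  | bbc
  | bbb
  | abcb => abb
  | aba

acc->; cb->b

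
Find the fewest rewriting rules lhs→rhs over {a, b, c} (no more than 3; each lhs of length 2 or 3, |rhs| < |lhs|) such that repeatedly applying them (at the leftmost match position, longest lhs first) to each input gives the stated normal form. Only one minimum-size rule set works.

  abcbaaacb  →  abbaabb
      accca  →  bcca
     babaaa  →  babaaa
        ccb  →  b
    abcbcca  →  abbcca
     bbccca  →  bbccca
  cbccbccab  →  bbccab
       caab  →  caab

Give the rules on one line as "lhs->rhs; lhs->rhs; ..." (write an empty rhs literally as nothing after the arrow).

ac->b; cb->b

  | abcbaaacb => abbaaacb => abbaabb
  | accca => bcca
  | babaaa
  | ccb => cb => b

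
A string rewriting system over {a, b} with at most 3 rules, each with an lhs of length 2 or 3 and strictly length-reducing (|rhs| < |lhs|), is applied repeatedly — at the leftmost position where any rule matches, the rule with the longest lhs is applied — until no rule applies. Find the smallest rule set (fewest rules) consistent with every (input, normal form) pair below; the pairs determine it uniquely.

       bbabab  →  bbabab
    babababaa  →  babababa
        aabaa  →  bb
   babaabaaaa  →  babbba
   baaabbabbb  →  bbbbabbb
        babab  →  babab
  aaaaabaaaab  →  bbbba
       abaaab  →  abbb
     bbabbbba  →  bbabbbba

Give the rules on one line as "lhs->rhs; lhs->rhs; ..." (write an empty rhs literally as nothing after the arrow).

  | bbabab
  | babababaa => babababa
  | aabaa => baaa => bb
  | babaabaaaa => babbaaaaa => babbbaa => babbba

aa->a; aaa->b; aab->ba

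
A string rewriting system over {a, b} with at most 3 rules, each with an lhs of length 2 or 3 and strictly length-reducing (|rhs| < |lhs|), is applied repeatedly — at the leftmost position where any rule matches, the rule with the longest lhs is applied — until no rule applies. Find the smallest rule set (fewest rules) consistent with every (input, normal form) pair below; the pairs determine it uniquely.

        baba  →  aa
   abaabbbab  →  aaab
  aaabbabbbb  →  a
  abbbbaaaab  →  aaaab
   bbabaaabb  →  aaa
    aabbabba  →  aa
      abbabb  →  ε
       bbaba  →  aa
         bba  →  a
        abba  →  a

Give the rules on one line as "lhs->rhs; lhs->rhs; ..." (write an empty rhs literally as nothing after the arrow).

abb->; ba->a

  | baba => aba => aa
  | abaabbbab => aaabbbab => aabab => aaab
  | aaabbabbbb => aaabbbb => aabb => a
  | abbbbaaaab => bbaaaab => baaaab => aaaab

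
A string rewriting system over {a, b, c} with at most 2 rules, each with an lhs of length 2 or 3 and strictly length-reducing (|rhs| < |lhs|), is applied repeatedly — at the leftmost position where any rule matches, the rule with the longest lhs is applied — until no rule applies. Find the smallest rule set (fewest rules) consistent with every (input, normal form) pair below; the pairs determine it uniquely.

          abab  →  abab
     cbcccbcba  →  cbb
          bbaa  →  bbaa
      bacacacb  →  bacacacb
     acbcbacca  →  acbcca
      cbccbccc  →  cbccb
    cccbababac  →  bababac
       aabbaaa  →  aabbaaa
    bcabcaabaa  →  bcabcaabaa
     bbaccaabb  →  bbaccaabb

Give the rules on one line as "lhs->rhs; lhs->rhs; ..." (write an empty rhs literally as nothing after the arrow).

cba->; ccc->

  | abab
  | cbcccbcba => cbbcba => cbb
  | bbaa
  | bacacacb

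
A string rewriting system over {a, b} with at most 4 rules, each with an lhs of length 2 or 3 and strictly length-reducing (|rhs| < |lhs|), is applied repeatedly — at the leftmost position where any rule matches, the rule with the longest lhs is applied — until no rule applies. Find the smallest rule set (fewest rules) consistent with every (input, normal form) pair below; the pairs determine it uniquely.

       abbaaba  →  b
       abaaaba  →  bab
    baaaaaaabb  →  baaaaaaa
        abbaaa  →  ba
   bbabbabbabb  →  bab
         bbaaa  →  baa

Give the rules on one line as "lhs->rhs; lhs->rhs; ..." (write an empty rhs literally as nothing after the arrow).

  | abbaaba => ababa => bba => b
  | abaaaba => baaba => bab
  | baaaaaaabb => baaaaaaa
  | abbaaa => abaa => ba

aba->b; bb->; bba->b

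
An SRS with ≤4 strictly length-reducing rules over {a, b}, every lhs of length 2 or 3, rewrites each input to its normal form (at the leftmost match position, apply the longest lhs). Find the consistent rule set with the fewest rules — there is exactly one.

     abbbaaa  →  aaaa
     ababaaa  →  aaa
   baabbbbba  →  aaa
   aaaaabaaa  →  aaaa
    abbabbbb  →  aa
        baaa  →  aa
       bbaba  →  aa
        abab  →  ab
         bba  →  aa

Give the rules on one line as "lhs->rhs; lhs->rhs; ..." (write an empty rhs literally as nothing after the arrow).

aab->bb; ba->; bb->a

  | abbbaaa => aabaaa => bbaaa => aaaa
  | ababaaa => abaaa => aaa
  | baabbbbba => abbbbba => aabbba => bbbba => abba => aaa
  | aaaaabaaa => aaabbaaa => abbbaaa => aabaaa => bbaaa => aaaa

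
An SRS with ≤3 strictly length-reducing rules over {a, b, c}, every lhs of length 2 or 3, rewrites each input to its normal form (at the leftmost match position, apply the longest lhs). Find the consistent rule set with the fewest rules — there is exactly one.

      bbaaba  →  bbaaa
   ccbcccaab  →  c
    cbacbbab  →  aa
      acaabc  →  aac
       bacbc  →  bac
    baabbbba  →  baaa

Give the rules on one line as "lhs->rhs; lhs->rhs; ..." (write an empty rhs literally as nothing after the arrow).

  | bbaaba => bbaaa
  | ccbcccaab => ccccaab => cccab => ccb => c
  | cbacbbab => acbbab => abab => aab => aa
  | acaabc => aabc => aac

ab->a; ca->; cb->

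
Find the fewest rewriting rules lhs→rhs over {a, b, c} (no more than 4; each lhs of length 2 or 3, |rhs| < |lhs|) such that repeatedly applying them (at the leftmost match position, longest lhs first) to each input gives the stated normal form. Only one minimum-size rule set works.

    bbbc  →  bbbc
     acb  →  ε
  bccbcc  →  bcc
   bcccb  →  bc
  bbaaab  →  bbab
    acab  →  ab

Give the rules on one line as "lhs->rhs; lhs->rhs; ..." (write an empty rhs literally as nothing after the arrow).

aa->; ca->; cb->a

  | bbbc
  | acb => aa => ε
  | bccbcc => bcacc => bcc
  | bcccb => bcca => bc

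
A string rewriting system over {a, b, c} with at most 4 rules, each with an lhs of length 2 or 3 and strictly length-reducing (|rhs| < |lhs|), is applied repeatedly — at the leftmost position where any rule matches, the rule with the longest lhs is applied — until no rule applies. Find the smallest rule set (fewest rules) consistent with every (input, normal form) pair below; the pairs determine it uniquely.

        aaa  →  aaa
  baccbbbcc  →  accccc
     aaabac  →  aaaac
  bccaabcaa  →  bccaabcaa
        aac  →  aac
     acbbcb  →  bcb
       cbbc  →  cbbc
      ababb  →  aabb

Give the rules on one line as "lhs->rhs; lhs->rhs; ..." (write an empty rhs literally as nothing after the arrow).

acb->; ba->a; bbb->c

  | aaa
  | baccbbbcc => accbbbcc => accccc
  | aaabac => aaaac
  | bccaabcaa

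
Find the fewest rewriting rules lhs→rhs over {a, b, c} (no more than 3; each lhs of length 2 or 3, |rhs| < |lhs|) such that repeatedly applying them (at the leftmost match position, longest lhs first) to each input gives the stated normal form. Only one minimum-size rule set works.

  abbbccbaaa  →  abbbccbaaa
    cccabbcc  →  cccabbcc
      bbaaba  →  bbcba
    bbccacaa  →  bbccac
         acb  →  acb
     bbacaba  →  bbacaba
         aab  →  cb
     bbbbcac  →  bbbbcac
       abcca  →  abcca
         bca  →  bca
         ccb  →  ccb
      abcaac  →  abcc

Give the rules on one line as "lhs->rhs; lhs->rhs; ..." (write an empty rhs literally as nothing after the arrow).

  | abbbccbaaa
  | cccabbcc
  | bbaaba => bbcba
  | bbccacaa => bbccac

aab->cb; caa->c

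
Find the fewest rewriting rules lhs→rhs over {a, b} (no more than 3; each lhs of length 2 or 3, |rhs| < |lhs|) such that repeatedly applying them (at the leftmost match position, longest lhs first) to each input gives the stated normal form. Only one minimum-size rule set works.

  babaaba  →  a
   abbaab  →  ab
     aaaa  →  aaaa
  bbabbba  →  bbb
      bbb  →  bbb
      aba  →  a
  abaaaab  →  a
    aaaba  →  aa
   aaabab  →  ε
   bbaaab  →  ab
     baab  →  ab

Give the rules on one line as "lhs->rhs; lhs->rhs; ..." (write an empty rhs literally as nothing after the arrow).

aab->ba; ba->

  | babaaba => baaba => aba => a
  | abbaab => abab => ab
  | aaaa
  | bbabbba => bbbba => bbb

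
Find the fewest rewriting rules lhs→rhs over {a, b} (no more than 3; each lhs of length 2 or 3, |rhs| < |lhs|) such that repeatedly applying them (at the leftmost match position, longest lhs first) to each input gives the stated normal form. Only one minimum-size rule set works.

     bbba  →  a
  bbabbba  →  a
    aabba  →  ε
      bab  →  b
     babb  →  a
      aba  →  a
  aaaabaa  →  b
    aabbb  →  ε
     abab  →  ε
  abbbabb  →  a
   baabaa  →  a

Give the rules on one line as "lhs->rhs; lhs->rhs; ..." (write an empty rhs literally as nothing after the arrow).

aa->; ab->; bb->a

  | bbba => aba => a
  | bbabbba => aabbba => bbba => aba => a
  | aabba => bba => aa => ε
  | bab => b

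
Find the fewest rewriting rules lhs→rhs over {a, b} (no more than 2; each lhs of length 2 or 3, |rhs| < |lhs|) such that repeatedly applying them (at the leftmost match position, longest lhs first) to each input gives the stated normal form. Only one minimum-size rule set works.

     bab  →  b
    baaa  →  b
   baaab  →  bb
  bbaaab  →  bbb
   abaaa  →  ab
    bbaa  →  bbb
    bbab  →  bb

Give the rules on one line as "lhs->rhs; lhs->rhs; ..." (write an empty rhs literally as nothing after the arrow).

ba->; baa->bb

  | bab => b
  | baaa => bba => b
  | baaab => bbab => bb
  | bbaaab => bbbab => bbb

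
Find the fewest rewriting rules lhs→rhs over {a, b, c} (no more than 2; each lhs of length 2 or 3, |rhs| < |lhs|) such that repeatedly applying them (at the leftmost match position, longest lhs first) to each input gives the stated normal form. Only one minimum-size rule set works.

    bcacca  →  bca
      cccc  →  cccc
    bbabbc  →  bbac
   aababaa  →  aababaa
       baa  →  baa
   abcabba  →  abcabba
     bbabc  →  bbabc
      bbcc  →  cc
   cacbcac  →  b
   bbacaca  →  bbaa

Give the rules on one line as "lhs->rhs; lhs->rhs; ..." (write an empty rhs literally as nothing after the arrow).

bbc->c; cac->

  | bcacca => bca
  | cccc
  | bbabbc => bbac
  | aababaa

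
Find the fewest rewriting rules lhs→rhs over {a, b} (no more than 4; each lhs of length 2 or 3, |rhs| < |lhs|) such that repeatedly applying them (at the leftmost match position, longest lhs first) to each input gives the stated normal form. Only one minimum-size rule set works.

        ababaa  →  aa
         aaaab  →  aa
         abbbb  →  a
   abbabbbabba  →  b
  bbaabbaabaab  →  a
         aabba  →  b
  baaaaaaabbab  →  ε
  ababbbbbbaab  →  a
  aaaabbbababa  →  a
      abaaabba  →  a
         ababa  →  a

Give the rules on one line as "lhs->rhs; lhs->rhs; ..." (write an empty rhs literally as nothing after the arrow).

aab->; ab->a; ba->b; bb->a

  | ababaa => aabaa => aa
  | aaaab => aa
  | abbbb => abbb => abb => ab => a
  | abbabbbabba => ababbbabba => aabbbabba => bbabba => aabba => ba => b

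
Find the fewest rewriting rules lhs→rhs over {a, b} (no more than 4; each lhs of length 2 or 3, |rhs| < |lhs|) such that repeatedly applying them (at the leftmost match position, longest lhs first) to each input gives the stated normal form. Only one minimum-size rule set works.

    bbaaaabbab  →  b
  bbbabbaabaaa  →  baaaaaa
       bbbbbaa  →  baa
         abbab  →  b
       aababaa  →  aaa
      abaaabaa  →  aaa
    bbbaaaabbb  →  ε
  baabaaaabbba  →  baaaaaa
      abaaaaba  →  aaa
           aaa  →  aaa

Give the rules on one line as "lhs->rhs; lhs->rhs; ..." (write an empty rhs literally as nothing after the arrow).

ab->b; aba->bb; abb->aa; bb->

  | bbaaaabbab => aaaabbab => aaaaaab => aaaaab => aaaab => aaab => aab => ab => b
  | bbbabbaabaaa => babbaabaaa => baaaabaaa => baaabbaa => baaaaaa
  | bbbbbaa => bbbaa => baa
  | abbab => aaab => aab => ab => b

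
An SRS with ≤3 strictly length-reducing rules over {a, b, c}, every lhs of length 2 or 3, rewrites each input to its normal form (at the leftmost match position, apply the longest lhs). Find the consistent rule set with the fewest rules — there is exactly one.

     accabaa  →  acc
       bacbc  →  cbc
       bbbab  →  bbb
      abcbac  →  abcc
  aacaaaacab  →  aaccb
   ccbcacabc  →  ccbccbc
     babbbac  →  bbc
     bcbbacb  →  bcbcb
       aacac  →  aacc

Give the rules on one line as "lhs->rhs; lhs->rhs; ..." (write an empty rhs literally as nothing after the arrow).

  | accabaa => accbaa => acca => acc
  | bacbc => cbc
  | bbbab => bbb
  | abcbac => abcc

ba->; ca->c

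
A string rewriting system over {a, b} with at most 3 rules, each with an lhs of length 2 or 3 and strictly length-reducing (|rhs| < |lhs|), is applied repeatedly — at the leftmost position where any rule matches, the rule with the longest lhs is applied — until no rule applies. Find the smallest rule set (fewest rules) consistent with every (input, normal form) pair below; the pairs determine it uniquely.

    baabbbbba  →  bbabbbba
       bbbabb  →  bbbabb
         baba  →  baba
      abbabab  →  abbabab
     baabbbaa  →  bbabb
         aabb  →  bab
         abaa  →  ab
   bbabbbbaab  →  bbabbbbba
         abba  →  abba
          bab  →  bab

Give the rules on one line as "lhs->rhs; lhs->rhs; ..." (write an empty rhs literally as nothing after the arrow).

aa->; aab->ba

  | baabbbbba => bbabbbba
  | bbbabb
  | baba
  | abbabab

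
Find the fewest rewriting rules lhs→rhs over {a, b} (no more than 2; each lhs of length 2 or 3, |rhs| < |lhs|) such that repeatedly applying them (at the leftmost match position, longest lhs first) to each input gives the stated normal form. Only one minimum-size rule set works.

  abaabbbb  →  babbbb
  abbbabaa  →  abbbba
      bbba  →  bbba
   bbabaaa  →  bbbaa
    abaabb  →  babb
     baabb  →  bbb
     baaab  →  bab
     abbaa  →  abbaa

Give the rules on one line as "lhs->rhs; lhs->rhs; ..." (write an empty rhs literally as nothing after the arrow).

  | abaabbbb => babbbb
  | abbbabaa => abbbba
  | bbba
  | bbabaaa => bbbaa

aab->b; aba->b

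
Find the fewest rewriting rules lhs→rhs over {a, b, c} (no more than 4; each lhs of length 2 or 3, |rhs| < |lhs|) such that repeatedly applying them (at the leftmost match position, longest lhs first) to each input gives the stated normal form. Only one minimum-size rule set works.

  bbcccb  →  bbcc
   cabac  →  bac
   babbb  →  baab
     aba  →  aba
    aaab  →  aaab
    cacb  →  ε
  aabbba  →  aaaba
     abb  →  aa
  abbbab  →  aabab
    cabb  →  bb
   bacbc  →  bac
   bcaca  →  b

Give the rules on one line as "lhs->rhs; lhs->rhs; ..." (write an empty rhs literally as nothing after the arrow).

  | bbcccb => bbcc
  | cabac => bac
  | babbb => baab
  | aba

abb->aa; ca->; cb->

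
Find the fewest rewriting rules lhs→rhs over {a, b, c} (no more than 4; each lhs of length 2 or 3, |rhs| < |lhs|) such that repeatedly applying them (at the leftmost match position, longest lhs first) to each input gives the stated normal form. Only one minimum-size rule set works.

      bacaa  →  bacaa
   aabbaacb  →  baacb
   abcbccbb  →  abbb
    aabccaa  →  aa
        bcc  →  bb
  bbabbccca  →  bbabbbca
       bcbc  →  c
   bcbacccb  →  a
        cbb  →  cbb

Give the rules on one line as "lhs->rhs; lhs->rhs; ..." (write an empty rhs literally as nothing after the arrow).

aab->; bcb->; cc->b; cca->a

  | bacaa
  | aabbaacb => baacb
  | abcbccbb => accbb => abbb
  | aabccaa => ccaa => aa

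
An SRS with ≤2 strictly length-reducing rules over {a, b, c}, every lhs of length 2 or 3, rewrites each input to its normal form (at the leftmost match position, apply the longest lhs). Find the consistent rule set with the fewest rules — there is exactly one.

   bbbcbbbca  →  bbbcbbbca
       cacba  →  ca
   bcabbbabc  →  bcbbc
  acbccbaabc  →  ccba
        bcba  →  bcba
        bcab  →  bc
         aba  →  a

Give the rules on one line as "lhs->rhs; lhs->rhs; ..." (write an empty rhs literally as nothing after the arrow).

ab->; ac->a

  | bbbcbbbca
  | cacba => caba => ca
  | bcabbbabc => bcbbabc => bcbbc
  | acbccbaabc => abccbaabc => ccbaabc => ccbac => ccba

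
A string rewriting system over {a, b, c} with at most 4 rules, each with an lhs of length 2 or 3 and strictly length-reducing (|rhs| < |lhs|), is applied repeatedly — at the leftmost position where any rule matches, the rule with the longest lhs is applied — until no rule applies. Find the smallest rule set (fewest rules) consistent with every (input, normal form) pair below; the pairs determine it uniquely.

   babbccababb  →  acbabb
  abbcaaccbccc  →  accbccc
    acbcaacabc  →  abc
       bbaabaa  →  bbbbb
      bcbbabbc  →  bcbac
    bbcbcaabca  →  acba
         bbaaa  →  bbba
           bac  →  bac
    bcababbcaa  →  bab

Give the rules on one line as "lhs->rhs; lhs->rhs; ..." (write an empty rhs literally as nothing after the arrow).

aa->b; bbc->ac; ca->; caa->b

  | babbccababb => baaccababb => bbccababb => accababb => acbabb
  | abbcaaccbccc => aacaaccbccc => bcaaccbccc => bbccbccc => accbccc
  | acbcaacabc => acbbcabc => acacabc => acabc => abc
  | bbaabaa => bbbbaa => bbbbb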